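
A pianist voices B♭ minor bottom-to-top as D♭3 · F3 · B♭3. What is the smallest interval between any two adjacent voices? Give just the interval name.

Adjacent intervals: D♭3→F3 = major third; F3→B♭3 = perfect fourth.
The smallest is D♭3 to F3, a major third (4 semitones).

major 3rd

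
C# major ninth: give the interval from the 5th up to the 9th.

perfect 5th

The chord tones of C#maj9 (C# major ninth) are C#-E#-G#-B#-D#.
5th = G#; 9th = D#.
G# up to D# spans 5 letter names and 7 semitones — a perfect fifth.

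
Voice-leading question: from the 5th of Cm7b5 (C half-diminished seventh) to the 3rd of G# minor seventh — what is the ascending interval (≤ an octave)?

The 5th of Cm7b5 (C half-diminished seventh) is Gb; the 3rd of G# minor seventh is B.
Gb up to B is 5 semitones, a half step wider than a major third, so the interval is augmented.

augmented 3rd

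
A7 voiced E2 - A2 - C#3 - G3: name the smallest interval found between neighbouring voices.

major third

Adjacent intervals: E2→A2 = perfect fourth; A2→C#3 = major third; C#3→G3 = diminished fifth.
The smallest is A2 to C#3, a major third (4 semitones).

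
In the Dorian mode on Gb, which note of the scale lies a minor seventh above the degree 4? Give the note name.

Bbb

The scale is Gb Ab Bbb Cb Db Eb Fb.
The degree 4 is Cb; a minor seventh above that is Bbb — scale degree 3.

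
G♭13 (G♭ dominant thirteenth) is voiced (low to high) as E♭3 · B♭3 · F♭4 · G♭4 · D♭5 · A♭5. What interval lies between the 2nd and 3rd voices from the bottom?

d5

Those voices are B♭3 and F♭4.
5 letter names make it a fifth; at 6 semitones (a half step narrower than perfect) the quality is diminished.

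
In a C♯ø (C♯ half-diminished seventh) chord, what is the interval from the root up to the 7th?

C♯ half-diminished seventh is spelled C♯–E–G–B.
Root = C♯; 7th = B.
From C♯ to B: 10 semitones over a seventh = minor.

minor seventh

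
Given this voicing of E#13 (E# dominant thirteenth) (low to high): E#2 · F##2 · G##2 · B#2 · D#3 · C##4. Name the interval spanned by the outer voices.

major 13th

The outer voices are E#2 and C##4.
E# up to C## spans 13 letter names and 21 semitones — a major thirteenth.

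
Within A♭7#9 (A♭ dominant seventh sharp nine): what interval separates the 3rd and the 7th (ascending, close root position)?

diminished fifth

A♭7#9 (A♭ dominant seventh sharp nine) is spelled A♭–C–E♭–G♭–B.
So we need the interval from C up to G♭.
From C to G♭: 6 semitones over a fifth = diminished.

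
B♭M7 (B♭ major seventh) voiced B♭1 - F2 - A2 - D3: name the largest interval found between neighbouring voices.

Adjacent intervals: B♭1→F2 = perfect fifth; F2→A2 = major third; A2→D3 = perfect fourth.
The largest is B♭1 to F2, a perfect fifth (7 semitones).

P5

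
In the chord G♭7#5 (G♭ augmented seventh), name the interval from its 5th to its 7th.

diminished 3rd

G♭+7: G♭, B♭, D, F♭.
The 5th is D and the 7th is F♭.
D up to F♭ is 2 semitones, a whole step narrower than a major third, so the interval is diminished.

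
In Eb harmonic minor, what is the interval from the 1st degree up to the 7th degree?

major seventh

Spelling Eb harmonic minor: Eb F Gb Ab Bb Cb D.
The 1st degree is Eb and the degree 7 is D.
From Eb to D is 11 semitones, exactly the major seventh.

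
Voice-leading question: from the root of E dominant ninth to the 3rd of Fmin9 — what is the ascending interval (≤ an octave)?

The root of E dominant ninth is E; the 3rd of Fmin9 is A♭.
E up to A♭ is 4 semitones, a half step narrower than a perfect fourth, so the interval is diminished.

diminished fourth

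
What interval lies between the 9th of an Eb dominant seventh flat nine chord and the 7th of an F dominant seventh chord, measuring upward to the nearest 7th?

M7

Eb dominant seventh flat nine has Fb as its 9th, and F dominant seventh has Eb as its 7th.
Counting 7 letters and 11 half steps from Fb gives a major seventh.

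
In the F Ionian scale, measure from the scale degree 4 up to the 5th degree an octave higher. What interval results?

M9

Spelling the F Ionian scale: F G A B♭ C D E.
That puts B♭ below C.
B♭ up to C spans 9 letter names and 14 semitones — a major ninth.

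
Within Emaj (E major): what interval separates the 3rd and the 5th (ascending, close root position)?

minor third

The chord tones of E major are E G♯ B.
3rd = G♯; 5th = B.
G♯ up to B is 3 semitones, a half step narrower than a major third, so the interval is minor.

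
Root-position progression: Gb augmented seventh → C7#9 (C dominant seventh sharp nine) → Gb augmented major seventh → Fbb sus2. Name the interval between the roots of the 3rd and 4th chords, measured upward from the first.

The roots are Gb and Fbb.
Gb up to Fbb is 9 semitones, a whole step narrower than a major seventh, so the interval is diminished.

diminished seventh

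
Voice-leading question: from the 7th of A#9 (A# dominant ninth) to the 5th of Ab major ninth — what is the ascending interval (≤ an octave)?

The 7th of A#9 (A# dominant ninth) is G#; the 5th of Ab major ninth is Eb.
From G# to Eb: 7 semitones over a sixth = diminished.

diminished sixth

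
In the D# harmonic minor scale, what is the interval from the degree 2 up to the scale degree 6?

Spelling the D# harmonic minor scale: D# E# F# G# A# B C##.
Degree 2 = E#; scale degree 6 = B.
5 letter names make it a fifth; at 6 semitones (a half step narrower than perfect) the quality is diminished.

diminished fifth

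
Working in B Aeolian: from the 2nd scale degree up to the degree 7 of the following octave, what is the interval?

minor thirteenth

Spelling B Aeolian: B C# D E F# G A.
2nd scale degree = C#; 7th degree (up an octave) = A.
C# up to A is 20 semitones, a half step narrower than a major thirteenth, so the interval is minor.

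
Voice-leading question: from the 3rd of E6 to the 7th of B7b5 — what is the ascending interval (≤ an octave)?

E6 has G# as its 3rd, and B7b5 has A as its 7th.
2 letter names make it a second; at 1 semitone (a half step narrower than major) the quality is minor.

m2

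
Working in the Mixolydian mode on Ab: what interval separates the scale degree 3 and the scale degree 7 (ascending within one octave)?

Ab mixolydian: Ab Bb C Db Eb F Gb.
That puts C below Gb.
C up to Gb is 6 semitones, a half step narrower than a perfect fifth, so the interval is diminished.

diminished fifth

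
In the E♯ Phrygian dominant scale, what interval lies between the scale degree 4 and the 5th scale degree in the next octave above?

E♯ phrygian dominant: E♯ F♯ G𝄪 A♯ B♯ C♯ D♯.
So we need the interval from A♯ up to B♯.
From A♯ to B♯ is 14 semitones, exactly the major ninth.

major ninth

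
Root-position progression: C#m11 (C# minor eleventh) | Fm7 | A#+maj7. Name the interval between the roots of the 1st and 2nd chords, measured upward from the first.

d4

The roots are C# and F.
C# up to F is 4 semitones, a half step narrower than a perfect fourth, so the interval is diminished.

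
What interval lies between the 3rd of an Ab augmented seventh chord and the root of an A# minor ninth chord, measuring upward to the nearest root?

augmented sixth

The 3rd of Ab augmented seventh is C; the root of A# minor ninth is A#.
C up to A# is 10 semitones, a half step wider than a major sixth, so the interval is augmented.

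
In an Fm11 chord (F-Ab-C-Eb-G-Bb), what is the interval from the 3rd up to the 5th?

That puts Ab below C.
Counting 3 letters and 4 half steps from Ab gives a major third.

major 3rd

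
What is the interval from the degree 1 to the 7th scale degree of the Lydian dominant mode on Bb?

Spelling the Lydian dominant mode on Bb: Bb C D E F G Ab.
That puts Bb below Ab.
Bb up to Ab is 10 semitones, a half step narrower than a major seventh, so the interval is minor.

minor 7th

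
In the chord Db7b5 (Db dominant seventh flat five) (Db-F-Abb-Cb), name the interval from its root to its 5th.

diminished fifth

Root = Db; 5th = Abb.
5 letter names make it a fifth; at 6 semitones (a half step narrower than perfect) the quality is diminished.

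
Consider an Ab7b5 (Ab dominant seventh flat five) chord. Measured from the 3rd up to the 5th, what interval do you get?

d3

The chord tones of Ab dominant seventh flat five are Ab, C, Ebb, Gb.
So we need the interval from C up to Ebb.
From C to Ebb: 2 semitones over a third = diminished.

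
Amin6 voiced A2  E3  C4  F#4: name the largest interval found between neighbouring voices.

Adjacent intervals: A2→E3 = perfect fifth; E3→C4 = minor sixth; C4→F#4 = augmented fourth.
The largest is E3 to C4, a minor sixth (8 semitones).

minor 6th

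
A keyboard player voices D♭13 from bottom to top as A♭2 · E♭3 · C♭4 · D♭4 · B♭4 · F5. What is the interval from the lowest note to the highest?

The outer voices are A♭2 and F5.
From A♭ to F is 33 semitones, exactly the major 20th.

major 20th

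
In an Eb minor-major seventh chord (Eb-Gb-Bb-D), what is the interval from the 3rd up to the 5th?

3rd = Gb; 5th = Bb.
Counting 3 letters and 4 half steps from Gb gives a major third.

major 3rd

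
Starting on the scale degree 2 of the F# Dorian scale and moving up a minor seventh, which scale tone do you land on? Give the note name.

The scale is F# G# A B C# D# E.
The scale degree 2 is G#; a minor seventh above that is F# — scale degree 1.

F#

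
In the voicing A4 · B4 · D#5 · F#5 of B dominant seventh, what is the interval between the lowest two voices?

Those voices are A4 and B4.
From A to B is 2 semitones, exactly the major second.

major 2nd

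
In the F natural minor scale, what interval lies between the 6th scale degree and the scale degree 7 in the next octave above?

major ninth

The scale runs F G Ab Bb C Db Eb.
That puts Db below Eb.
Counting 9 letters and 14 half steps from Db gives a major ninth.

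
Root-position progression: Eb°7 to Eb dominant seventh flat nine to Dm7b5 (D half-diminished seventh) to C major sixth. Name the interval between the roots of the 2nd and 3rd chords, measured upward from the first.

major seventh

The roots are Eb and D.
Eb up to D spans 7 letter names and 11 semitones — a major seventh.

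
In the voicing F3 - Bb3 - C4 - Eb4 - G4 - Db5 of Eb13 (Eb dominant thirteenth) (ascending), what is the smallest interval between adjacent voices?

Adjacent intervals: F3→Bb3 = perfect fourth; Bb3→C4 = major second; C4→Eb4 = minor third; Eb4→G4 = major third; G4→Db5 = diminished fifth.
The smallest is Bb3 to C4, a major second (2 semitones).

major second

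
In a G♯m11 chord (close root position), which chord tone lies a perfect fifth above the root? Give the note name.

D#

Spelling the chord: G♯-B-D♯-F♯-A♯-C♯.
The root is G♯. A perfect fifth above G♯ is D♯.
D♯ is the chord's 5th.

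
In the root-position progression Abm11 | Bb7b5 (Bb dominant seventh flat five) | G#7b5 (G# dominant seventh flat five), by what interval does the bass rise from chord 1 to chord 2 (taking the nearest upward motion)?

The roots are Ab and Bb.
Ab up to Bb spans 2 letter names and 2 semitones — a major second.

major 2nd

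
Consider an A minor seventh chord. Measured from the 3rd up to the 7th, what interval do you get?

perfect fifth

Am7: A C E G.
The 3rd is C and the 7th is G.
From C to G is 7 semitones, exactly the perfect fifth.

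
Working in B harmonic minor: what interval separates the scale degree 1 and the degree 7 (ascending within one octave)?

The scale runs B C# D E F# G A#.
That puts B below A#.
B up to A# spans 7 letter names and 11 semitones — a major seventh.

M7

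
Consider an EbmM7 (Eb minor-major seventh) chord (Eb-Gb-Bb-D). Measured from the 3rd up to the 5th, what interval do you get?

The 3rd is Gb and the 5th is Bb.
Counting 3 letters and 4 half steps from Gb gives a major third.

major third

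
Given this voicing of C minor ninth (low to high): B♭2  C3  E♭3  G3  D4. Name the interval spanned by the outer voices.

The outer voices are B♭2 and D4.
Counting 10 letters and 16 half steps from B♭ gives a major tenth.

major 10th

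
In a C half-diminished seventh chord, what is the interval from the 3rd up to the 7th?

perfect 5th

C half-diminished seventh is spelled C Eb Gb Bb.
That puts Eb below Bb.
From Eb to Bb is 7 semitones, exactly the perfect fifth.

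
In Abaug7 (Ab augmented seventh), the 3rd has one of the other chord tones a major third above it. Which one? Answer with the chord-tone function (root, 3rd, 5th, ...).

Ab+7 is spelled Ab–C–E–Gb.
The 3rd is C. A major third above C is E.
E is the chord's 5th.

5th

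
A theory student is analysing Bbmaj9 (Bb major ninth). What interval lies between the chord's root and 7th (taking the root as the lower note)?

Bbmaj9 is spelled Bb–D–F–A–C.
That puts Bb below A.
Counting 7 letters and 11 half steps from Bb gives a major seventh.

major seventh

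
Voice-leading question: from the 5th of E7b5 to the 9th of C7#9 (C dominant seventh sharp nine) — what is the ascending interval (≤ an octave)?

augmented third

E7b5 has Bb as its 5th, and C7#9 (C dominant seventh sharp nine) has D# as its 9th.
From Bb to D#: 5 semitones over a third = augmented.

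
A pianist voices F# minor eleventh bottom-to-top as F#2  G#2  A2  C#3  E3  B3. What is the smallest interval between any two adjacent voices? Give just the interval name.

minor second

Adjacent intervals: F#2→G#2 = major second; G#2→A2 = minor second; A2→C#3 = major third; C#3→E3 = minor third; E3→B3 = perfect fifth.
The smallest is G#2 to A2, a minor second (1 semitone).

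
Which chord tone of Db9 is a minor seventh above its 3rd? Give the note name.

Eb

Db9: Db-F-Ab-Cb-Eb.
The 3rd is F. A minor seventh above F is Eb.
Eb is the chord's 9th.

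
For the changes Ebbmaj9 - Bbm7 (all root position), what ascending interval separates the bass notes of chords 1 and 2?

The roots are Ebb and Bb.
Ebb up to Bb is 8 semitones, a half step wider than a perfect fifth, so the interval is augmented.

A5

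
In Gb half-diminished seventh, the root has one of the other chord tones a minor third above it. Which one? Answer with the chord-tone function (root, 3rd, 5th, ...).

Gb half-diminished seventh is spelled Gb–Bbb–Dbb–Fb.
The root is Gb. A minor third above Gb is Bbb.
Bbb is the chord's 3rd.

3rd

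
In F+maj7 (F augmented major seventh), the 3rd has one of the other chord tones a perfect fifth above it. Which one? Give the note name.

E

Spelling the chord: F–A–C#–E.
The 3rd is A. A perfect fifth above A is E.
E is the chord's 7th.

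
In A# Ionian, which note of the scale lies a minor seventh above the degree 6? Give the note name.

E#

The scale is A# B# C## D# E# F## G##.
The degree 6 is F##; a minor seventh above that is E# — scale degree 5.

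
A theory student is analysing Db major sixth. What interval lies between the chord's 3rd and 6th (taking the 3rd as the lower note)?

perfect 4th

Db6 (Db major sixth): Db F Ab Bb.
That puts F below Bb.
F up to Bb spans 4 letter names and 5 semitones — a perfect fourth.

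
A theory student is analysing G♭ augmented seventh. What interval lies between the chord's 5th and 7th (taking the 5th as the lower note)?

The chord tones of G♭7#5 are G♭-B♭-D-F♭.
The 5th is D and the 7th is F♭.
From D to F♭: 2 semitones over a third = diminished.

d3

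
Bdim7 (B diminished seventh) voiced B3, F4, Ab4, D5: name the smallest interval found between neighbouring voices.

Adjacent intervals: B3→F4 = diminished fifth; F4→Ab4 = minor third; Ab4→D5 = augmented fourth.
The smallest is F4 to Ab4, a minor third (3 semitones).

minor third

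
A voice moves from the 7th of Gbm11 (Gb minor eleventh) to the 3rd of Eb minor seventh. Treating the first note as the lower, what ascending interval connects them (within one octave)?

major second

The 7th of Gbm11 (Gb minor eleventh) is Fb; the 3rd of Eb minor seventh is Gb.
Counting 2 letters and 2 half steps from Fb gives a major second.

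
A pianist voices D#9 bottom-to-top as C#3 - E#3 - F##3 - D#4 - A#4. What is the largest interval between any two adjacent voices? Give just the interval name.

Adjacent intervals: C#3→E#3 = major third; E#3→F##3 = major second; F##3→D#4 = minor sixth; D#4→A#4 = perfect fifth.
The largest is F##3 to D#4, a minor sixth (8 semitones).

m6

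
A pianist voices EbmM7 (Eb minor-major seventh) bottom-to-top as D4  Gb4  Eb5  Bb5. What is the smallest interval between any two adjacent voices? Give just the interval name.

Adjacent intervals: D4→Gb4 = diminished fourth; Gb4→Eb5 = major sixth; Eb5→Bb5 = perfect fifth.
The smallest is D4 to Gb4, a diminished fourth (4 semitones).

d4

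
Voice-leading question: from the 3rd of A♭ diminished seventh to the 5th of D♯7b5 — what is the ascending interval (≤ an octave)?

augmented sixth

The 3rd of A♭ diminished seventh is C♭; the 5th of D♯7b5 is A.
6 letter names make it a sixth; at 10 semitones (a half step wider than major) the quality is augmented.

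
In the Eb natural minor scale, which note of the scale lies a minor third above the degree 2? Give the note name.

The scale is Eb F Gb Ab Bb Cb Db.
The degree 2 is F; a minor third above that is Ab — scale degree 4.

Ab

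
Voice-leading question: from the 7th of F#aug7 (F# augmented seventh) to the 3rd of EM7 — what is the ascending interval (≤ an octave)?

F#aug7 (F# augmented seventh) has E as its 7th, and EM7 has G# as its 3rd.
Counting 3 letters and 4 half steps from E gives a major third.

major third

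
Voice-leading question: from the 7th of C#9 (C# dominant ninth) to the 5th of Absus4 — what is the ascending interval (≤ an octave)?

C#9 (C# dominant ninth) has B as its 7th, and Absus4 has Eb as its 5th.
From B to Eb: 4 semitones over a fourth = diminished.

diminished 4th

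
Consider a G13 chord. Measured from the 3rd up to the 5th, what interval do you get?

G13: G B D F A E.
That puts B below D.
B up to D is 3 semitones, a half step narrower than a major third, so the interval is minor.

m3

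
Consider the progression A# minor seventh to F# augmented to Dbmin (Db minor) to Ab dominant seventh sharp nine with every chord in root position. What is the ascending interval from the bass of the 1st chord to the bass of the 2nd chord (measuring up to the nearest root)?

The roots are A# and F#.
6 letter names make it a sixth; at 8 semitones (a half step narrower than major) the quality is minor.

minor 6th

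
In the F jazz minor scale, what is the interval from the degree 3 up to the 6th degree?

augmented fourth

F melodic minor: F G Ab Bb C D E.
That puts Ab below D.
4 letter names make it a fourth; at 6 semitones (a half step wider than perfect) the quality is augmented.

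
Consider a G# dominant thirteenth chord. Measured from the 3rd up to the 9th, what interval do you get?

Spelling the chord: G# B# D# F# A# E#.
3rd = B#; 9th = A#.
B# up to A# is 10 semitones, a half step narrower than a major seventh, so the interval is minor.

minor seventh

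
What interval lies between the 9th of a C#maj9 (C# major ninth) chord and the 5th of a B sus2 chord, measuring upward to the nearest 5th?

C#maj9 (C# major ninth) has D# as its 9th, and B sus2 has F# as its 5th.
From D# to F#: 3 semitones over a third = minor.

m3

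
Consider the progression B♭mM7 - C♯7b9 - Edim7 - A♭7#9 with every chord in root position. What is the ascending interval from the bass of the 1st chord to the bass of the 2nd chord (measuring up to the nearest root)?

A2

The roots are B♭ and C♯.
B♭ up to C♯ is 3 semitones, a half step wider than a major second, so the interval is augmented.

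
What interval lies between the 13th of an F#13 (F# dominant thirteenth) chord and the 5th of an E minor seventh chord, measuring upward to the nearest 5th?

m6

The 13th of F#13 (F# dominant thirteenth) is D#; the 5th of E minor seventh is B.
6 letter names make it a sixth; at 8 semitones (a half step narrower than major) the quality is minor.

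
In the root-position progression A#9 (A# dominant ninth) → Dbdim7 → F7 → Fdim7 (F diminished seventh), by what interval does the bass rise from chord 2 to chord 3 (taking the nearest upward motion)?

major 3rd

The roots are Db and F.
Db up to F spans 3 letter names and 4 semitones — a major third.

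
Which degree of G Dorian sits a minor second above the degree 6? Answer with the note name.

The scale is G A B♭ C D E F.
The degree 6 is E; a minor second above that is F — scale degree 7.

F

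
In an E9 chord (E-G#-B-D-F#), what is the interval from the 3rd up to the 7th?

That puts G# below D.
5 letter names make it a fifth; at 6 semitones (a half step narrower than perfect) the quality is diminished.

d5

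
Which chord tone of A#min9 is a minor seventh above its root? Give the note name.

G#

Spelling the chord: A#–C#–E#–G#–B#.
The root is A#. A minor seventh above A# is G#.
G# is the chord's 7th.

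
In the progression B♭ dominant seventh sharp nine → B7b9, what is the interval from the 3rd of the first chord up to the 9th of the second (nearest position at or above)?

minor seventh

B♭ dominant seventh sharp nine has D as its 3rd, and B7b9 has C as its 9th.
7 letter names make it a seventh; at 10 semitones (a half step narrower than major) the quality is minor.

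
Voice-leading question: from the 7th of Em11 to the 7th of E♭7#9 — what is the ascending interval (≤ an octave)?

diminished 8th

Em11 has D as its 7th, and E♭7#9 has D♭ as its 7th.
D up to D♭ is 11 semitones, a half step narrower than a perfect octave, so the interval is diminished.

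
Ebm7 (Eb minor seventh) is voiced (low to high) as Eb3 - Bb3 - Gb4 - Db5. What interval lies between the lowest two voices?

Those voices are Eb3 and Bb3.
Eb up to Bb spans 5 letter names and 7 semitones — a perfect fifth.

perfect 5th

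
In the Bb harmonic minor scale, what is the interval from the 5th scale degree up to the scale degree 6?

Spelling the Bb harmonic minor scale: Bb C Db Eb F Gb A.
The 5th scale degree is F and the 6th degree is Gb.
2 letter names make it a second; at 1 semitone (a half step narrower than major) the quality is minor.

m2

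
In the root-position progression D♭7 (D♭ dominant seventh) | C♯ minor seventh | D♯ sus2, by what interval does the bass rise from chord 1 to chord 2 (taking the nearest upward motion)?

The roots are D♭ and C♯.
D♭ up to C♯ is 12 semitones, a half step wider than a major seventh, so the interval is augmented.

augmented 7th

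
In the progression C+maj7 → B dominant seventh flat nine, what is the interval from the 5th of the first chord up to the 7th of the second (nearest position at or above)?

minor second

The 5th of C+maj7 is G♯; the 7th of B dominant seventh flat nine is A.
2 letter names make it a second; at 1 semitone (a half step narrower than major) the quality is minor.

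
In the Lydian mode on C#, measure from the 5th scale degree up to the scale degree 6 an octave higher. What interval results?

C# lydian: C# D# E# F## G# A# B#.
The 5th scale degree is G# and the scale degree 6 (up an octave) is A#.
G# up to A# spans 9 letter names and 14 semitones — a major ninth.

M9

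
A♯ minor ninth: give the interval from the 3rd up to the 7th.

perfect fifth

The chord tones of A♯min9 are A♯ C♯ E♯ G♯ B♯.
So we need the interval from C♯ up to G♯.
Counting 5 letters and 7 half steps from C♯ gives a perfect fifth.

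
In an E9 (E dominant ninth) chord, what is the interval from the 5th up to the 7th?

E9 (E dominant ninth): E–G#–B–D–F#.
5th = B; 7th = D.
B up to D is 3 semitones, a half step narrower than a major third, so the interval is minor.

m3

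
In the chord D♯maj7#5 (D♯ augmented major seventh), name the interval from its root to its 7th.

major seventh

D♯maj7#5 is spelled D♯ F𝄪 A𝄪 C𝄪.
The root is D♯ and the 7th is C𝄪.
D♯ up to C𝄪 spans 7 letter names and 11 semitones — a major seventh.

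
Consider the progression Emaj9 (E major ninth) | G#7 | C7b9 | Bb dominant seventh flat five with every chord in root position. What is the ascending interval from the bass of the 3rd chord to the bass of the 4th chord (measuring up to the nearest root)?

minor seventh

The roots are C and Bb.
C up to Bb is 10 semitones, a half step narrower than a major seventh, so the interval is minor.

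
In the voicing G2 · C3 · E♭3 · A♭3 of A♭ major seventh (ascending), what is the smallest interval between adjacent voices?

m3

Adjacent intervals: G2→C3 = perfect fourth; C3→E♭3 = minor third; E♭3→A♭3 = perfect fourth.
The smallest is C3 to E♭3, a minor third (3 semitones).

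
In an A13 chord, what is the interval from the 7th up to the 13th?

Spelling the chord: A–C#–E–G–B–F#.
That puts G below F#.
G up to F# spans 7 letter names and 11 semitones — a major seventh.

major 7th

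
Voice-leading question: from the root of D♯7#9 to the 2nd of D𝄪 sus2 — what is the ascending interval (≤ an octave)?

D♯7#9 has D♯ as its root, and D𝄪 sus2 has E𝄪 as its 2nd.
2 letter names make it a second; at 3 semitones (a half step wider than major) the quality is augmented.

augmented 2nd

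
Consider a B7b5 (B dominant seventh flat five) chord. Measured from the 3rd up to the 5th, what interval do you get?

diminished 3rd

B dominant seventh flat five is spelled B, D♯, F, A.
That puts D♯ below F.
From D♯ to F: 2 semitones over a third = diminished.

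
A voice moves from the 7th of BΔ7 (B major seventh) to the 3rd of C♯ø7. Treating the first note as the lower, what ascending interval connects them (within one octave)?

The 7th of BΔ7 (B major seventh) is A♯; the 3rd of C♯ø7 is E.
From A♯ to E: 6 semitones over a fifth = diminished.

d5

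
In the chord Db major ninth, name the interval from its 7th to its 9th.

The chord tones of Dbmaj9 are Db F Ab C Eb.
The 7th is C and the 9th is Eb.
From C to Eb: 3 semitones over a third = minor.

minor 3rd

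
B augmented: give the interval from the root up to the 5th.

A5

The chord tones of Baug are B D# F##.
That puts B below F##.
5 letter names make it a fifth; at 8 semitones (a half step wider than perfect) the quality is augmented.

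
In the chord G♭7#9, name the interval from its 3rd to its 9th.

G♭ dominant seventh sharp nine is spelled G♭-B♭-D♭-F♭-A.
3rd = B♭; 9th = A.
Counting 7 letters and 11 half steps from B♭ gives a major seventh.

major seventh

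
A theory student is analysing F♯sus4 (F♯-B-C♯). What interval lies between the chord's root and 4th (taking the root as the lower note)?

perfect fourth

So we need the interval from F♯ up to B.
Counting 4 letters and 5 half steps from F♯ gives a perfect fourth.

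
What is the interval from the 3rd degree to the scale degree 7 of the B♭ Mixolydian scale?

Spelling the B♭ Mixolydian scale: B♭ C D E♭ F G A♭.
So we need the interval from D up to A♭.
From D to A♭: 6 semitones over a fifth = diminished.

diminished 5th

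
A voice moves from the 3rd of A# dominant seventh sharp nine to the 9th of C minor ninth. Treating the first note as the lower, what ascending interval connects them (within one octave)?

diminished second

The 3rd of A# dominant seventh sharp nine is C##; the 9th of C minor ninth is D.
2 letter names make it a second; at 0 semitones (a whole step narrower than major) the quality is diminished.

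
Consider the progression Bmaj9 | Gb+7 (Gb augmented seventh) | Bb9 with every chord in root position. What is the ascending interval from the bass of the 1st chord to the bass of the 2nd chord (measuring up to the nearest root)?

diminished sixth

The roots are B and Gb.
From B to Gb: 7 semitones over a sixth = diminished.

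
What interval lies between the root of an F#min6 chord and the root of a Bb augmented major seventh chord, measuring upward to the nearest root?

The root of F#min6 is F#; the root of Bb augmented major seventh is Bb.
From F# to Bb: 4 semitones over a fourth = diminished.

diminished fourth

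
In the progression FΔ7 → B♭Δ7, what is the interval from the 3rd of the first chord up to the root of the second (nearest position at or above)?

m2

The 3rd of FΔ7 is A; the root of B♭Δ7 is B♭.
2 letter names make it a second; at 1 semitone (a half step narrower than major) the quality is minor.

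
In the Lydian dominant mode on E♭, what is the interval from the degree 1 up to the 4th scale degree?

Spelling the Lydian dominant mode on E♭: E♭ F G A B♭ C D♭.
So we need the interval from E♭ up to A.
From E♭ to A: 6 semitones over a fourth = augmented.

augmented 4th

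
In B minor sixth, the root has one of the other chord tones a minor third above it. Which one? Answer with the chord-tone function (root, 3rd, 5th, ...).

3rd

Bm6: B D F# G#.
The root is B. A minor third above B is D.
D is the chord's 3rd.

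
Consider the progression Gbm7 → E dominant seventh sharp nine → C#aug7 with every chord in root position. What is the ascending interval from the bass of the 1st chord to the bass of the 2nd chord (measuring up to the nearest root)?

augmented sixth

The roots are Gb and E.
6 letter names make it a sixth; at 10 semitones (a half step wider than major) the quality is augmented.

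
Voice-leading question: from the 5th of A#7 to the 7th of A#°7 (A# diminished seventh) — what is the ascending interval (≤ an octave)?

A#7 has E# as its 5th, and A#°7 (A# diminished seventh) has G as its 7th.
From E# to G: 2 semitones over a third = diminished.

d3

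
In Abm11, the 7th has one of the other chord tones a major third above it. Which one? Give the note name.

Ab minor eleventh: Ab, Cb, Eb, Gb, Bb, Db.
The 7th is Gb. A major third above Gb is Bb.
Bb is the chord's 9th.

Bb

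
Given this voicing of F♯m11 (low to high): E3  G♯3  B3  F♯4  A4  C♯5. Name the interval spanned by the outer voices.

major thirteenth

The outer voices are E3 and C♯5.
From E to C♯ is 21 semitones, exactly the major thirteenth.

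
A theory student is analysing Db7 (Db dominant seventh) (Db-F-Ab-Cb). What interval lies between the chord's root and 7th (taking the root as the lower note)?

So we need the interval from Db up to Cb.
From Db to Cb: 10 semitones over a seventh = minor.

minor seventh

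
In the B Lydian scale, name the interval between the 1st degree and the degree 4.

A4

Spelling the B Lydian scale: B C♯ D♯ E♯ F♯ G♯ A♯.
1st degree = B; 4th scale degree = E♯.
B up to E♯ is 6 semitones, a half step wider than a perfect fourth, so the interval is augmented.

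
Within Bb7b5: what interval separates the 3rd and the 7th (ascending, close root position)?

diminished 5th

Bb dominant seventh flat five: Bb D Fb Ab.
3rd = D; 7th = Ab.
5 letter names make it a fifth; at 6 semitones (a half step narrower than perfect) the quality is diminished.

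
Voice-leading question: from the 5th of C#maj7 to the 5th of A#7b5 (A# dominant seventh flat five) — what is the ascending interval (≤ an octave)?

minor sixth

C#maj7 has G# as its 5th, and A#7b5 (A# dominant seventh flat five) has E as its 5th.
From G# to E: 8 semitones over a sixth = minor.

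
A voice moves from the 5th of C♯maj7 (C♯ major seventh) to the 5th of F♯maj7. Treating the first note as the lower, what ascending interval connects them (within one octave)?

C♯maj7 (C♯ major seventh) has G♯ as its 5th, and F♯maj7 has C♯ as its 5th.
Counting 4 letters and 5 half steps from G♯ gives a perfect fourth.

perfect fourth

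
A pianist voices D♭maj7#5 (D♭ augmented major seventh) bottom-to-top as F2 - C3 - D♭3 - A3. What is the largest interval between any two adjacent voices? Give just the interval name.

Adjacent intervals: F2→C3 = perfect fifth; C3→D♭3 = minor second; D♭3→A3 = augmented fifth.
The largest is D♭3 to A3, an augmented fifth (8 semitones).

augmented fifth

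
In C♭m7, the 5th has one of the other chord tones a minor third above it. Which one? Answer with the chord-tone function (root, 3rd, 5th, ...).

7th

Spelling the chord: C♭ E𝄫 G♭ B𝄫.
The 5th is G♭. A minor third above G♭ is B𝄫.
B𝄫 is the chord's 7th.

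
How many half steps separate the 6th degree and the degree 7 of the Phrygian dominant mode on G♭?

The scale is G♭ A𝄫 B♭ C♭ D♭ E𝄫 F♭.
E𝄫 up to F♭ is a major second — 2 semitones.

2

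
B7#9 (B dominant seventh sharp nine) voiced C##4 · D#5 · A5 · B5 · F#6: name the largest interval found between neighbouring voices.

minor ninth

Adjacent intervals: C##4→D#5 = minor ninth; D#5→A5 = diminished fifth; A5→B5 = major second; B5→F#6 = perfect fifth.
The largest is C##4 to D#5, a minor ninth (13 semitones).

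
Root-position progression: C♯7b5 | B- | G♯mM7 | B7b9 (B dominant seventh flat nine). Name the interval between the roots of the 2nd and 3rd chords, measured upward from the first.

The roots are B and G♯.
Counting 6 letters and 9 half steps from B gives a major sixth.

M6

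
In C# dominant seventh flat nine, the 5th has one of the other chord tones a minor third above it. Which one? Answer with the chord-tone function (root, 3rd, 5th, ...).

The chord tones of C# dominant seventh flat nine are C# E# G# B D.
The 5th is G#. A minor third above G# is B.
B is the chord's 7th.

7th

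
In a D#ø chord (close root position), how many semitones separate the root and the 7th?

D#ø7 (D# half-diminished seventh): D#–F#–A–C#.
D# to C# is a minor seventh: 10 semitones.

10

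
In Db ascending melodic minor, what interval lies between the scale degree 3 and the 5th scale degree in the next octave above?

The scale runs Db Eb Fb Gb Ab Bb C.
So we need the interval from Fb up to Ab.
From Fb to Ab is 16 semitones, exactly the major tenth.

major 10th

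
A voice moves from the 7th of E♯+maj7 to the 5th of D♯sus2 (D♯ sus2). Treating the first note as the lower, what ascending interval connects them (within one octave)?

E♯+maj7 has D𝄪 as its 7th, and D♯sus2 (D♯ sus2) has A♯ as its 5th.
5 letter names make it a fifth; at 6 semitones (a half step narrower than perfect) the quality is diminished.

diminished 5th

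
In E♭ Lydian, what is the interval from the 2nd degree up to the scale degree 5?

perfect fourth

E♭ lydian: E♭ F G A B♭ C D.
So we need the interval from F up to B♭.
Counting 4 letters and 5 half steps from F gives a perfect fourth.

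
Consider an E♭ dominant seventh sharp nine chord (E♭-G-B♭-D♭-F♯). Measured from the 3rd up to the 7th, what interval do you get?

So we need the interval from G up to D♭.
5 letter names make it a fifth; at 6 semitones (a half step narrower than perfect) the quality is diminished.

d5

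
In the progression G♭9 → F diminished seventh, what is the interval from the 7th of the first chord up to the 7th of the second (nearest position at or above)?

minor seventh

G♭9 has F♭ as its 7th, and F diminished seventh has E𝄫 as its 7th.
7 letter names make it a seventh; at 10 semitones (a half step narrower than major) the quality is minor.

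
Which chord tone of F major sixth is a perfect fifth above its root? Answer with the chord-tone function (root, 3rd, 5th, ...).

F major sixth: F-A-C-D.
The root is F. A perfect fifth above F is C.
C is the chord's 5th.

5th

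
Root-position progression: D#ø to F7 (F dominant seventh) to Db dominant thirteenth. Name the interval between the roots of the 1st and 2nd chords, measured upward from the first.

The roots are D# and F.
From D# to F: 2 semitones over a third = diminished.

d3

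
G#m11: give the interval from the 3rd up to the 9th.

Spelling the chord: G# B D# F# A# C#.
So we need the interval from B up to A#.
From B to A# is 11 semitones, exactly the major seventh.

M7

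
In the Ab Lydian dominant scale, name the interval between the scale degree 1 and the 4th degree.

A4

The scale runs Ab Bb C D Eb F Gb.
That puts Ab below D.
Ab up to D is 6 semitones, a half step wider than a perfect fourth, so the interval is augmented.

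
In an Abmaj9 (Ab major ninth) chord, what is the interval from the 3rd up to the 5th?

m3

Abmaj9: Ab C Eb G Bb.
So we need the interval from C up to Eb.
3 letter names make it a third; at 3 semitones (a half step narrower than major) the quality is minor.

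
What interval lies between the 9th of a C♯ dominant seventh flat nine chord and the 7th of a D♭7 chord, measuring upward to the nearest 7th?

d7

The 9th of C♯ dominant seventh flat nine is D; the 7th of D♭7 is C♭.
7 letter names make it a seventh; at 9 semitones (a whole step narrower than major) the quality is diminished.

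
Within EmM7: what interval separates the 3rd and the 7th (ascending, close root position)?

A5

EmM7 (E minor-major seventh): E G B D♯.
So we need the interval from G up to D♯.
From G to D♯: 8 semitones over a fifth = augmented.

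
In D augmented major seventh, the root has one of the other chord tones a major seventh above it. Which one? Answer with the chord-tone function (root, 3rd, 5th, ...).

Dmaj7#5: D-F#-A#-C#.
The root is D. A major seventh above D is C#.
C# is the chord's 7th.

7th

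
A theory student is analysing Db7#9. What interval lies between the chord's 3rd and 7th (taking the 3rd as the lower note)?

diminished fifth

Spelling the chord: Db-F-Ab-Cb-E.
So we need the interval from F up to Cb.
From F to Cb: 6 semitones over a fifth = diminished.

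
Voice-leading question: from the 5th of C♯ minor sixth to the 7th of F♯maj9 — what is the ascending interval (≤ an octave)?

C♯ minor sixth has G♯ as its 5th, and F♯maj9 has E♯ as its 7th.
Counting 6 letters and 9 half steps from G♯ gives a major sixth.

major sixth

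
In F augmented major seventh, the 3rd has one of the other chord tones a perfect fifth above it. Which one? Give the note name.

F+maj7 is spelled F A C# E.
The 3rd is A. A perfect fifth above A is E.
E is the chord's 7th.

E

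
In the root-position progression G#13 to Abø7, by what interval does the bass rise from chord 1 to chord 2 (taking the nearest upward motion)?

diminished second

The roots are G# and Ab.
From G# to Ab: 0 semitones over a second = diminished.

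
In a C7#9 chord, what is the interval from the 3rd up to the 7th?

C7#9: C, E, G, Bb, D#.
The 3rd is E and the 7th is Bb.
5 letter names make it a fifth; at 6 semitones (a half step narrower than perfect) the quality is diminished.

diminished fifth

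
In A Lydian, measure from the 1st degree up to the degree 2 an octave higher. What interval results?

A lydian: A B C♯ D♯ E F♯ G♯.
That puts A below B.
A up to B spans 9 letter names and 14 semitones — a major ninth.

M9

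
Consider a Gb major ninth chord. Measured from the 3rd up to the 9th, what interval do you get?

Spelling the chord: Gb, Bb, Db, F, Ab.
3rd = Bb; 9th = Ab.
From Bb to Ab: 10 semitones over a seventh = minor.

m7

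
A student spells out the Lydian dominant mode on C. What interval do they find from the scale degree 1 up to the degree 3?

The scale runs C D E F# G A Bb.
So we need the interval from C up to E.
C up to E spans 3 letter names and 4 semitones — a major third.

major 3rd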